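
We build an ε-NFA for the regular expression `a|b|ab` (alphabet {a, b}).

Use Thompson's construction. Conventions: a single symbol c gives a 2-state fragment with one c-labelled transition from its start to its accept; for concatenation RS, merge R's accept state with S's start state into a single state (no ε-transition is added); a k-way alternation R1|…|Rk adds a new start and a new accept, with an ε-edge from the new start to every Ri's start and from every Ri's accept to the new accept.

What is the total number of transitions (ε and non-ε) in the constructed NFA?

10

Recursing over subexpressions:
Each of the 4 symbol leaves contributes 1 transition (1 symbol, 0 ε).
  ab : 2 transitions (2 symbol, 0 ε)
  a|b|ab : 10 transitions (4 symbol, 6 ε)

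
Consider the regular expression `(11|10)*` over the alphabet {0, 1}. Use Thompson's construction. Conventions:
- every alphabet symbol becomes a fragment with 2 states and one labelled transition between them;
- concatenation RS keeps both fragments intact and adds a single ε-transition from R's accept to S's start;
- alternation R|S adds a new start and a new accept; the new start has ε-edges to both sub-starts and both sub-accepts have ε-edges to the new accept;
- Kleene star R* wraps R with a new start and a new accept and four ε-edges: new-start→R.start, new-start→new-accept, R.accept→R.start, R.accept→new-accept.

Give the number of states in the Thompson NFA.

12

Recursing over subexpressions:
Each of the 4 symbol leaves contributes a 2-state fragment.
  11 → 4 states
  10 → 4 states
  11|10 → 10 states
  (11|10)* → 12 states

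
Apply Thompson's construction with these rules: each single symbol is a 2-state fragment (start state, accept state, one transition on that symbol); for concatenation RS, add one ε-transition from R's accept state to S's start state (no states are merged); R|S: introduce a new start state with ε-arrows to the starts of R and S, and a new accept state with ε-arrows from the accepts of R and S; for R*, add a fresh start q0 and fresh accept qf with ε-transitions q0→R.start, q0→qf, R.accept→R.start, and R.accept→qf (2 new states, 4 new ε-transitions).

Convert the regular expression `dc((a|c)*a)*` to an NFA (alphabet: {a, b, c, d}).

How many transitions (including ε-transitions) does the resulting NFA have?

20

Bottom-up over the parse tree:
Each of the 5 symbol leaves contributes 1 transition (1 symbol, 0 ε).
  a|c → 6 transitions (2 symbol, 4 ε)
  (a|c)* → 10 transitions (2 symbol, 8 ε)
  (a|c)*a → 12 transitions (3 symbol, 9 ε)
  ((a|c)*a)* → 16 transitions (3 symbol, 13 ε)
  dc((a|c)*a)* → 20 transitions (5 symbol, 15 ε)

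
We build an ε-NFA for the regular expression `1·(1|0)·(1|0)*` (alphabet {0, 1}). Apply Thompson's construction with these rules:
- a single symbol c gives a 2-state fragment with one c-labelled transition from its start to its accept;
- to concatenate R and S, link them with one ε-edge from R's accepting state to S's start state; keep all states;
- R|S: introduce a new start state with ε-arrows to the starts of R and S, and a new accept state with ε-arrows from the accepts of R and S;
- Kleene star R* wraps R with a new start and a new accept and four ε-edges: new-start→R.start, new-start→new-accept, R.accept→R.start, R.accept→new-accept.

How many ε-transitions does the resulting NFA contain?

Recursing over subexpressions:
Each of the 5 symbol leaves contributes 0 ε-transitions.
  1|0 = 4 ε-transitions
  1|0 = 4 ε-transitions
  (1|0)* = 8 ε-transitions
  1·(1|0)·(1|0)* = 14 ε-transitions

14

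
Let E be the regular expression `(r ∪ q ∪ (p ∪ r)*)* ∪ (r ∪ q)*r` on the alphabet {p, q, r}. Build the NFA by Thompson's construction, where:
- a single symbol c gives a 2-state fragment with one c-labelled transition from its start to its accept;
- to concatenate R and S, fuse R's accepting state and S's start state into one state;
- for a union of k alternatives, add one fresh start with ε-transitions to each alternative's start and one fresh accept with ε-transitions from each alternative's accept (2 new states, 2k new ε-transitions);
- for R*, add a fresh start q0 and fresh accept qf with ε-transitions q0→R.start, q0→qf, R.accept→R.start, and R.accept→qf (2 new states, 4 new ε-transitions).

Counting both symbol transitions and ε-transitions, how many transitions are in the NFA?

37

Per subexpression:
Each of the 7 symbol leaves contributes 1 transition (1 symbol, 0 ε).
  p ∪ r : 6 transitions (2 symbol, 4 ε)
  (p ∪ r)* : 10 transitions (2 symbol, 8 ε)
  r ∪ q ∪ (p ∪ r)* : 18 transitions (4 symbol, 14 ε)
  (r ∪ q ∪ (p ∪ r)*)* : 22 transitions (4 symbol, 18 ε)
  r ∪ q : 6 transitions (2 symbol, 4 ε)
  (r ∪ q)* : 10 transitions (2 symbol, 8 ε)
  (r ∪ q)*r : 11 transitions (3 symbol, 8 ε)
  (r ∪ q ∪ (p ∪ r)*)* ∪ (r ∪ q)*r : 37 transitions (7 symbol, 30 ε)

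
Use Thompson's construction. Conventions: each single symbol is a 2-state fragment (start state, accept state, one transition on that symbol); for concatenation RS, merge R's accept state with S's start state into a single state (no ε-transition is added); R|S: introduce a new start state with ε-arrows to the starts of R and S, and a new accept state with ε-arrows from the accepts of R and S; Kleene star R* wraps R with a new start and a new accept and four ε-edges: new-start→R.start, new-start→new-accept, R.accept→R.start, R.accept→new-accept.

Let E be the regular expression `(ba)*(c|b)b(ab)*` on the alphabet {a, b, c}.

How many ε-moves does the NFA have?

12

Recursing over subexpressions:
Each of the 7 symbol leaves contributes 0 ε-transitions.
  ba — 0 ε-transitions
  (ba)* — 4 ε-transitions
  c|b — 4 ε-transitions
  ab — 0 ε-transitions
  (ab)* — 4 ε-transitions
  (ba)*(c|b)b(ab)* — 12 ε-transitions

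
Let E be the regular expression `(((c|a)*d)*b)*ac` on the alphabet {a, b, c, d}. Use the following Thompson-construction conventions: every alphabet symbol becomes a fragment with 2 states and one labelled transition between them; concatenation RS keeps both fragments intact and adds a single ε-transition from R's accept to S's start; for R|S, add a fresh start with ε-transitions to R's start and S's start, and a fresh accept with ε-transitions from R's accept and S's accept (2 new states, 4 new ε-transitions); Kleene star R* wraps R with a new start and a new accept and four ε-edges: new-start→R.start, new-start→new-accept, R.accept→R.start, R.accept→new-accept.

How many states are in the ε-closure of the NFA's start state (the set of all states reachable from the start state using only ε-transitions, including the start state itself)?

12

Let C(F) = |ε-closure(F.start)| within fragment F, and note whether F accepts ε. Symbol fragments have C = 1 and do not accept ε. Then:
  c|a → new start ε-reaches every alternative's start; none of them accept ε, so the new accept is not reached: |ε-closure| = 1 + 1 + 1 = 3
  (c|a)* → the star's fresh start ε-reaches both the body's start and the fresh accept: |ε-closure| = 2 + 3 = 5
  (c|a)*d → |ε-closure| = 5 + 1 = 6 (closure spills across the concat boundary because the left factor accepts ε)
  ((c|a)*d)* → the star's fresh start ε-reaches both the body's start and the fresh accept: |ε-closure| = 2 + 6 = 8
  ((c|a)*d)*b → |ε-closure| = 8 + 1 = 9 (closure spills across the concat boundary because the left factor accepts ε)
  (((c|a)*d)*b)* → the star's fresh start ε-reaches both the body's start and the fresh accept: |ε-closure| = 2 + 9 = 11
  (((c|a)*d)*b)*ac → |ε-closure| = 11 + 1 = 12 (closure spills across the concat boundary because the left factor accepts ε)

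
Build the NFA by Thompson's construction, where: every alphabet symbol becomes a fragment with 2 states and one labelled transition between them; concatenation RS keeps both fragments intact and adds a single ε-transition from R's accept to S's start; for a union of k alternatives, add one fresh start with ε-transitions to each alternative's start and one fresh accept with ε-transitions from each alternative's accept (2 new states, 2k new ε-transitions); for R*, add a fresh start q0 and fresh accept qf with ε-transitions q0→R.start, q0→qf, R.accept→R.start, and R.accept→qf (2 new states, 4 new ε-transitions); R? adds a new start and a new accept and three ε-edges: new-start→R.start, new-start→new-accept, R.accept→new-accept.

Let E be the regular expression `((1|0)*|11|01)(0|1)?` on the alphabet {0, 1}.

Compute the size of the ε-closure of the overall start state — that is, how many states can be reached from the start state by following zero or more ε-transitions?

Compute the ε-closure size of each fragment's start state recursively; a symbol fragment's start has no outgoing ε-edge, so its closure is just itself (size 1).
  1|0 — C = 1 + 1 + 1 = 3 (the new accept is not ε-reachable since no branch accepts ε)
  (1|0)* — C = 1 (new start) + 3 (body) + 1 (new accept) = 5
  11 — same as the first factor's closure: C = 1
  01 — C equals the left operand's closure size = 1 (its accept is not ε-reachable, so the closure stops there)
  (1|0)*|11|01 — new start ε-reaches every alternative's start; at least one alternative accepts ε, so the union's new accept is reached too: C = 1 + 5 + 1 + 1 + 1 = 9
  0|1 — new start ε-reaches every alternative's start; none of them accept ε, so the new accept is not reached: C = 1 + 1 + 1 = 3
  (0|1)? — new start has ε-edges to the inner start and to the new accept, so C = 2 + 3 = 5
  ((1|0)*|11|01)(0|1)? — C = 9 + 5 = 14 (closure spills across the concat boundary because the left factor accepts ε)

14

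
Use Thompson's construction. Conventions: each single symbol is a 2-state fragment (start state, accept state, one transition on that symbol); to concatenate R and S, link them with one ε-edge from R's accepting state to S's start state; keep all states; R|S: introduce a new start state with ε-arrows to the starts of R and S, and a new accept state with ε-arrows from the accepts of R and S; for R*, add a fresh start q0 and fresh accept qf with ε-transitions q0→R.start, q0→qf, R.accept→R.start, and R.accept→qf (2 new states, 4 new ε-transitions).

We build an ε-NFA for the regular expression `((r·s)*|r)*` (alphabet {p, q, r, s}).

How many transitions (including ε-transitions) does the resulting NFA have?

16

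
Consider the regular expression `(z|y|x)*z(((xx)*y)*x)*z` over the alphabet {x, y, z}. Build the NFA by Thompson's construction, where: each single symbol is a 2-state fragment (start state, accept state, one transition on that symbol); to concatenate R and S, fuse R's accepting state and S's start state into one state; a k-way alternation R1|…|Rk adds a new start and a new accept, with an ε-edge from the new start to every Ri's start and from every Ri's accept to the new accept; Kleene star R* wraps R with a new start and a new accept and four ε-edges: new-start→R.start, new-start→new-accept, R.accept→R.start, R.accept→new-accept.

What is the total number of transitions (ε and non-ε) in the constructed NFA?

Building bottom-up:
Each of the 9 symbol leaves contributes 1 transition (1 symbol, 0 ε).
  z|y|x → 9 transitions (3 symbol, 6 ε)
  (z|y|x)* → 13 transitions (3 symbol, 10 ε)
  xx → 2 transitions (2 symbol, 0 ε)
  (xx)* → 6 transitions (2 symbol, 4 ε)
  (xx)*y → 7 transitions (3 symbol, 4 ε)
  ((xx)*y)* → 11 transitions (3 symbol, 8 ε)
  ((xx)*y)*x → 12 transitions (4 symbol, 8 ε)
  (((xx)*y)*x)* → 16 transitions (4 symbol, 12 ε)
  (z|y|x)*z(((xx)*y)*x)*z → 31 transitions (9 symbol, 22 ε)

31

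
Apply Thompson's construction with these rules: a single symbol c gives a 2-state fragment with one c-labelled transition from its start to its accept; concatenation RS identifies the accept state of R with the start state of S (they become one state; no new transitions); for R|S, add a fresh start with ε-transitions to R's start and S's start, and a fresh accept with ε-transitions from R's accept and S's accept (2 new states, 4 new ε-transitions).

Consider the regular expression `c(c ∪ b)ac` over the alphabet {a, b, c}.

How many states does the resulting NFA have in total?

9

Per subexpression:
Each of the 5 symbol leaves contributes a 2-state fragment.
  c ∪ b — 6 states
  c(c ∪ b)ac — 9 states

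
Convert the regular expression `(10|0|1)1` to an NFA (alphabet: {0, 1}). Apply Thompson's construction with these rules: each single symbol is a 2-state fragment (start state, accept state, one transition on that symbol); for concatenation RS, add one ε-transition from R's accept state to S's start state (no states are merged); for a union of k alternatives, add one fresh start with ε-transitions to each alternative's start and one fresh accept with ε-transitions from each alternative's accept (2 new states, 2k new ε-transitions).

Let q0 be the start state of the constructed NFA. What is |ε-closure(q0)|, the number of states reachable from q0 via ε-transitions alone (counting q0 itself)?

4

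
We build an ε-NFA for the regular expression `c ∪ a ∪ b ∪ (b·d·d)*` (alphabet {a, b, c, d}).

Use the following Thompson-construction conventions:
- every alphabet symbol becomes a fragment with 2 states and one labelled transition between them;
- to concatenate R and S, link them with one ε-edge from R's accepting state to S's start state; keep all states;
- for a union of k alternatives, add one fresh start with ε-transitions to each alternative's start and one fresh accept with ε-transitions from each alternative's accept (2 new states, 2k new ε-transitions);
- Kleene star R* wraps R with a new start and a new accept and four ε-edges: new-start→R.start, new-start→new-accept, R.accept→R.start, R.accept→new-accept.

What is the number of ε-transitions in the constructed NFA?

14

Bottom-up over the parse tree:
Each of the 6 symbol leaves contributes 0 ε-transitions.
  b·d·d = 2 ε-transitions
  (b·d·d)* = 6 ε-transitions
  c ∪ a ∪ b ∪ (b·d·d)* = 14 ε-transitions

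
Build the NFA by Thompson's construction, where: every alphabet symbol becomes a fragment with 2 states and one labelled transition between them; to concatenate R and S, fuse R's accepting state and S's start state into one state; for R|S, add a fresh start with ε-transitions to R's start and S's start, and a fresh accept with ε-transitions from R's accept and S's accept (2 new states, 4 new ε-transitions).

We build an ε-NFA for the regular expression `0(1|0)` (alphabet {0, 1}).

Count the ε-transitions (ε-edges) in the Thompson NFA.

4

Building bottom-up:
Each of the 3 symbol leaves contributes 0 ε-transitions.
  1|0 = 4 ε-transitions
  0(1|0) = 4 ε-transitions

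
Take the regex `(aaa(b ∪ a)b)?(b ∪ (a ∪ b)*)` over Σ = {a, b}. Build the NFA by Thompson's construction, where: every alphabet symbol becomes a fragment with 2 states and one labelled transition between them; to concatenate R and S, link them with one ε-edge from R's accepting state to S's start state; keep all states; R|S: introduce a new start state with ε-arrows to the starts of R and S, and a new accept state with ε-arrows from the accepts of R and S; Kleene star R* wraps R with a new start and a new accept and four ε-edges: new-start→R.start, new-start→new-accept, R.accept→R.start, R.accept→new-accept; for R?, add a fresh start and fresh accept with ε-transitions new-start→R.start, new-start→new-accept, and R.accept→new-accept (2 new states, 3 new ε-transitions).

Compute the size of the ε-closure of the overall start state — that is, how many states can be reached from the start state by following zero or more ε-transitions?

Let C(F) = |ε-closure(F.start)| within fragment F, and note whether F accepts ε. Symbol fragments have C = 1 and do not accept ε. Then:
  b ∪ a : new start ε-reaches every alternative's start; none of them accept ε, so the new accept is not reached: |closure| = 1 + 1 + 1 = 3
  aaa(b ∪ a)b : same as the first factor's closure: |closure| = 1
  (aaa(b ∪ a)b)? : |closure| = 1 (new start) + 1 (body) + 1 (new accept, via ε) = 3
  a ∪ b : new start ε-reaches every alternative's start; none of them accept ε, so the new accept is not reached: |closure| = 1 + 1 + 1 = 3
  (a ∪ b)* : the star's fresh start ε-reaches both the body's start and the fresh accept: |closure| = 2 + 3 = 5
  b ∪ (a ∪ b)* : |closure| = 1 (new start) + (1 + 5) + 1 (new accept, since some branch ε-reaches its own accept) = 8
  (aaa(b ∪ a)b)?(b ∪ (a ∪ b)*) : |closure| = 3 + 8 = 11 (closure spills across the concat boundary because the left factor accepts ε)

11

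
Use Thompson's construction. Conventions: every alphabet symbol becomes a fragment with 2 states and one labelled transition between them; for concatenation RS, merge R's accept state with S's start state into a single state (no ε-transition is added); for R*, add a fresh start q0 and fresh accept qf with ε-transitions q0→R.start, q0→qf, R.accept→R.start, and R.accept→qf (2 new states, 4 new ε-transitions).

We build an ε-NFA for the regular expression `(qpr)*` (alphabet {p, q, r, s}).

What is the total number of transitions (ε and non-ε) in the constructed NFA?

7

Per subexpression:
Each of the 3 symbol leaves contributes 1 transition (1 symbol, 0 ε).
  qpr — 3 transitions (3 symbol, 0 ε)
  (qpr)* — 7 transitions (3 symbol, 4 ε)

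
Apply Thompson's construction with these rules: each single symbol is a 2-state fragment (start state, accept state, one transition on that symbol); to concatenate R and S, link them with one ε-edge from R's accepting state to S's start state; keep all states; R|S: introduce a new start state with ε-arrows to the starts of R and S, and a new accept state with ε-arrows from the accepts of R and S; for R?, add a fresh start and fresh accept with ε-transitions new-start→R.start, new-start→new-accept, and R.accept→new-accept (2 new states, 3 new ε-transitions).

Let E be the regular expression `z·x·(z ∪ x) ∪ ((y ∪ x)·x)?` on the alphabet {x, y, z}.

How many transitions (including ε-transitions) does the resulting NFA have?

By structural recursion:
Each of the 7 symbol leaves contributes 1 transition (1 symbol, 0 ε).
  z ∪ x : 6 transitions (2 symbol, 4 ε)
  z·x·(z ∪ x) : 10 transitions (4 symbol, 6 ε)
  y ∪ x : 6 transitions (2 symbol, 4 ε)
  (y ∪ x)·x : 8 transitions (3 symbol, 5 ε)
  ((y ∪ x)·x)? : 11 transitions (3 symbol, 8 ε)
  z·x·(z ∪ x) ∪ ((y ∪ x)·x)? : 25 transitions (7 symbol, 18 ε)

25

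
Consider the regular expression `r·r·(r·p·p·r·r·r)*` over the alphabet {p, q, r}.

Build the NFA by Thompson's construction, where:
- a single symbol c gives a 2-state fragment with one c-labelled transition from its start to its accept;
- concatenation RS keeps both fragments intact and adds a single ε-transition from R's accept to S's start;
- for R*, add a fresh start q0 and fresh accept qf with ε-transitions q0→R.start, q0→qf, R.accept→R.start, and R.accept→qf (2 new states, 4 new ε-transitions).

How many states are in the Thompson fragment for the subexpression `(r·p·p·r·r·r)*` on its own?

14

Fragment for `(r·p·p·r·r·r)*`:
Each of the 6 symbol leaves contributes a 2-state fragment.
  r·p·p·r·r·r — 12 states
  (r·p·p·r·r·r)* — 14 states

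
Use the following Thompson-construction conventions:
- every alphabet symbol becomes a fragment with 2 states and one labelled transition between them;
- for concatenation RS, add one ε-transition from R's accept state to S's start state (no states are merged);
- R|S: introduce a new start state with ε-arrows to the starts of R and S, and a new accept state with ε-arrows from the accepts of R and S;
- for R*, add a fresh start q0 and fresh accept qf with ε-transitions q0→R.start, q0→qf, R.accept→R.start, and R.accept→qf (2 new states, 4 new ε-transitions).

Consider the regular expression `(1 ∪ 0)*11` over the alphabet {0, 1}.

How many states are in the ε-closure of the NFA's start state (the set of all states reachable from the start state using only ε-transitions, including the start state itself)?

6

Let C(F) = |ε-closure(F.start)| within fragment F, and note whether F accepts ε. Symbol fragments have C = 1 and do not accept ε. Then:
  1 ∪ 0 — new start ε-reaches every alternative's start; none of them accept ε, so the new accept is not reached: |ε-closure| = 1 + 1 + 1 = 3
  (1 ∪ 0)* — new start has ε-edges to the inner start and to the new accept, so |ε-closure| = 2 + 3 = 5
  (1 ∪ 0)*11 — the left operand accepts ε, so the closure extends into the next operand (via the concat ε-link); |ε-closure| = 5 + 1 = 6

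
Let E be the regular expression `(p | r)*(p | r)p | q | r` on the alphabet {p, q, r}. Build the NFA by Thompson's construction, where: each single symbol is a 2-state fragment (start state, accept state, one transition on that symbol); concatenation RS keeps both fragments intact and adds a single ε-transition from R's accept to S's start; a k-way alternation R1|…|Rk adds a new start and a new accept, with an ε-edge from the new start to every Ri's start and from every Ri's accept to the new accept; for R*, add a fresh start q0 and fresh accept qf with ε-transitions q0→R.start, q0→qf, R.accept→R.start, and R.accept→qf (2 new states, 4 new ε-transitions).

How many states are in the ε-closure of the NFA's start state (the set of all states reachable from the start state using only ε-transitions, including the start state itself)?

11

Let C(F) = |ε-closure(F.start)| within fragment F, and note whether F accepts ε. Symbol fragments have C = 1 and do not accept ε. Then:
  p | r : new start ε-reaches every alternative's start; none of them accept ε, so the new accept is not reached: |ε-closure| = 1 + 1 + 1 = 3
  (p | r)* : the star's fresh start ε-reaches both the body's start and the fresh accept: |ε-closure| = 2 + 3 = 5
  p | r : new start ε-reaches every alternative's start; none of them accept ε, so the new accept is not reached: |ε-closure| = 1 + 1 + 1 = 3
  (p | r)*(p | r)p : the left operand accepts ε, so the closure extends into the next operand (via the concat ε-link); |ε-closure| = 5 + 3 = 8
  (p | r)*(p | r)p | q | r : new start ε-reaches every alternative's start; none of them accept ε, so the new accept is not reached: |ε-closure| = 1 + 8 + 1 + 1 = 11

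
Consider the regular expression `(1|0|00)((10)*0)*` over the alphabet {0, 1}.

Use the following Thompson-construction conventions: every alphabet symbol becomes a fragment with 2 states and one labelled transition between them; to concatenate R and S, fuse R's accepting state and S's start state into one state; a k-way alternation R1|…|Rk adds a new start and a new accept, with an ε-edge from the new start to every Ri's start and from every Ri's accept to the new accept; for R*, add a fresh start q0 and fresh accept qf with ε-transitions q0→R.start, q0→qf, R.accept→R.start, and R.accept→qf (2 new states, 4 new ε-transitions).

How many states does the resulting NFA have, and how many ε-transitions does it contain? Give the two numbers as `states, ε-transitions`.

Building bottom-up:
Each of the 7 symbol leaves contributes 2 states and 0 ε-transitions.
  00 → 3 states, 0 ε-transitions
  1|0|00 → 9 states, 6 ε-transitions
  10 → 3 states, 0 ε-transitions
  (10)* → 5 states, 4 ε-transitions
  (10)*0 → 6 states, 4 ε-transitions
  ((10)*0)* → 8 states, 8 ε-transitions
  (1|0|00)((10)*0)* → 16 states, 14 ε-transitions

16, 14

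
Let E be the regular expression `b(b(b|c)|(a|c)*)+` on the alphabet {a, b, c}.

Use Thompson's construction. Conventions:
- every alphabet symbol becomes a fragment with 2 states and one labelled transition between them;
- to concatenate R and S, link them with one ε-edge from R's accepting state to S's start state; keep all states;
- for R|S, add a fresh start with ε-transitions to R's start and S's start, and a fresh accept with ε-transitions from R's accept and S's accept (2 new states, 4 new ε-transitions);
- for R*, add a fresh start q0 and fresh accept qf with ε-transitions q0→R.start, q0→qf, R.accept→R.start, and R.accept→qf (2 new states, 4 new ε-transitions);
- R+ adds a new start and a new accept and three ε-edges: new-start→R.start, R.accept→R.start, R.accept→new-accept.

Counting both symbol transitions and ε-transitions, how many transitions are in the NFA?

Bottom-up over the parse tree:
Each of the 6 symbol leaves contributes 1 transition (1 symbol, 0 ε).
  b|c : 6 transitions (2 symbol, 4 ε)
  b(b|c) : 8 transitions (3 symbol, 5 ε)
  a|c : 6 transitions (2 symbol, 4 ε)
  (a|c)* : 10 transitions (2 symbol, 8 ε)
  b(b|c)|(a|c)* : 22 transitions (5 symbol, 17 ε)
  (b(b|c)|(a|c)*)+ : 25 transitions (5 symbol, 20 ε)
  b(b(b|c)|(a|c)*)+ : 27 transitions (6 symbol, 21 ε)

27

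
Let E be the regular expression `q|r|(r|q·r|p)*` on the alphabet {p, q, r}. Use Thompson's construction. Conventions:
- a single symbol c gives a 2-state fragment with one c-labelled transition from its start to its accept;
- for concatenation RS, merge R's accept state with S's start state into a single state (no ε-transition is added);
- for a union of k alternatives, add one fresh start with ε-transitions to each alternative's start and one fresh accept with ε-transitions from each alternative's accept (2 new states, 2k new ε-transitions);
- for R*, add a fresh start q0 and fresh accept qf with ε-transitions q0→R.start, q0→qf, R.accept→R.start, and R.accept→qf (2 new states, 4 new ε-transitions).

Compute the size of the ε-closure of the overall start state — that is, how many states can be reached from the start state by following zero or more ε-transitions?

10

Compute the ε-closure size of each fragment's start state recursively; a symbol fragment's start has no outgoing ε-edge, so its closure is just itself (size 1).
  q·r : same as the first factor's closure: |closure| = 1
  r|q·r|p : new start ε-reaches every alternative's start; none of them accept ε, so the new accept is not reached: |closure| = 1 + 1 + 1 + 1 = 4
  (r|q·r|p)* : the star's fresh start ε-reaches both the body's start and the fresh accept: |closure| = 2 + 4 = 6
  q|r|(r|q·r|p)* : |closure| = 1 (new start) + (1 + 1 + 6) + 1 (new accept, since some branch ε-reaches its own accept) = 10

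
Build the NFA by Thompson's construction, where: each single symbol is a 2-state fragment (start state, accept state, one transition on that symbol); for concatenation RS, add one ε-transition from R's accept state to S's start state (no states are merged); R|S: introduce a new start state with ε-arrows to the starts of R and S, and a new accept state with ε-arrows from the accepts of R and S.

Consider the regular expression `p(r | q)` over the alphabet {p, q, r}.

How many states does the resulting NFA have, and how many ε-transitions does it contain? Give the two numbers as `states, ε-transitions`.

Bottom-up over the parse tree:
Each of the 3 symbol leaves contributes 2 states and 0 ε-transitions.
  r | q → 6 states, 4 ε-transitions
  p(r | q) → 8 states, 5 ε-transitions

8, 5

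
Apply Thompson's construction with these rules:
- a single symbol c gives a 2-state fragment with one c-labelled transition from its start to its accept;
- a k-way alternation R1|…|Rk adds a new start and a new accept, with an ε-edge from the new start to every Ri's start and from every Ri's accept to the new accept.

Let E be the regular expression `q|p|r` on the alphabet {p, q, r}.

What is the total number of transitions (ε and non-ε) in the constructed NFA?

9

Recursing over subexpressions:
Each of the 3 symbol leaves contributes 1 transition (1 symbol, 0 ε).
  q|p|r : 9 transitions (3 symbol, 6 ε)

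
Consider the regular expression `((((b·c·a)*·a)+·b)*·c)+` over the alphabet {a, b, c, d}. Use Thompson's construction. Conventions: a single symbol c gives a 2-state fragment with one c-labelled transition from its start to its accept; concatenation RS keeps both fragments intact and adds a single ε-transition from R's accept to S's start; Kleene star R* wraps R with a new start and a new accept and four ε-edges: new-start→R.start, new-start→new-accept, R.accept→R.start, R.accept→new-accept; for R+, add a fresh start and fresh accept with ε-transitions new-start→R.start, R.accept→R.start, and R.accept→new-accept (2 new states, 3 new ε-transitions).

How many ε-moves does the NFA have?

19

Per subexpression:
Each of the 6 symbol leaves contributes 0 ε-transitions.
  b·c·a → 2 ε-transitions
  (b·c·a)* → 6 ε-transitions
  (b·c·a)*·a → 7 ε-transitions
  ((b·c·a)*·a)+ → 10 ε-transitions
  ((b·c·a)*·a)+·b → 11 ε-transitions
  (((b·c·a)*·a)+·b)* → 15 ε-transitions
  (((b·c·a)*·a)+·b)*·c → 16 ε-transitions
  ((((b·c·a)*·a)+·b)*·c)+ → 19 ε-transitions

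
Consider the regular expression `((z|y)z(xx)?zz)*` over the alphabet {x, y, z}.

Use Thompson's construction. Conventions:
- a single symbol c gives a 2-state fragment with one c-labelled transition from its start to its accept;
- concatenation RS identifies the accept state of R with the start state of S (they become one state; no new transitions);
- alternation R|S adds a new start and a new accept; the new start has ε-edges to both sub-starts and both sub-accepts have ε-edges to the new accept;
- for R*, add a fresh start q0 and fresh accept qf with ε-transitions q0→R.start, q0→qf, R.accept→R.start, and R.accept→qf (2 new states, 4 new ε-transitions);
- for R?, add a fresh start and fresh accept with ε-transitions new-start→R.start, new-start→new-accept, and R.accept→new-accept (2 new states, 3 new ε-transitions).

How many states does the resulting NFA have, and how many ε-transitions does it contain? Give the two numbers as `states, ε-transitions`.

15, 11

Building bottom-up:
Each of the 7 symbol leaves contributes 2 states and 0 ε-transitions.
  z|y : 6 states, 4 ε-transitions
  xx : 3 states, 0 ε-transitions
  (xx)? : 5 states, 3 ε-transitions
  (z|y)z(xx)?zz : 13 states, 7 ε-transitions
  ((z|y)z(xx)?zz)* : 15 states, 11 ε-transitions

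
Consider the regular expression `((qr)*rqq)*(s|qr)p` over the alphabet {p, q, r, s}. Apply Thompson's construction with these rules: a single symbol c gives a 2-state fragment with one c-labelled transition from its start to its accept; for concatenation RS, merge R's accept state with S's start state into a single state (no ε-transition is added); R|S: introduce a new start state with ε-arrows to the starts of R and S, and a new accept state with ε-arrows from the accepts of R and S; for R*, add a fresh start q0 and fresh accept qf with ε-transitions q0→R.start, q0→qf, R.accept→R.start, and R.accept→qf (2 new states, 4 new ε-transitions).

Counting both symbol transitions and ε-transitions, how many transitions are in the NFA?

Bottom-up over the parse tree:
Each of the 9 symbol leaves contributes 1 transition (1 symbol, 0 ε).
  qr = 2 transitions (2 symbol, 0 ε)
  (qr)* = 6 transitions (2 symbol, 4 ε)
  (qr)*rqq = 9 transitions (5 symbol, 4 ε)
  ((qr)*rqq)* = 13 transitions (5 symbol, 8 ε)
  qr = 2 transitions (2 symbol, 0 ε)
  s|qr = 7 transitions (3 symbol, 4 ε)
  ((qr)*rqq)*(s|qr)p = 21 transitions (9 symbol, 12 ε)

21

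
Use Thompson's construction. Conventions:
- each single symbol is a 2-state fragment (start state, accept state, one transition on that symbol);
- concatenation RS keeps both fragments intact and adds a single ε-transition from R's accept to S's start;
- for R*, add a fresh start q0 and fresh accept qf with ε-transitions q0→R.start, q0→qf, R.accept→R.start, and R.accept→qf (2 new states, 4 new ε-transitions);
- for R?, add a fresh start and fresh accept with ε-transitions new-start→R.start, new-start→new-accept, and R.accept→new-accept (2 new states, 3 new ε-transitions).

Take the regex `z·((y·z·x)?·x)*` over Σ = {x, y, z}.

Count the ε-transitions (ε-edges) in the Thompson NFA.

11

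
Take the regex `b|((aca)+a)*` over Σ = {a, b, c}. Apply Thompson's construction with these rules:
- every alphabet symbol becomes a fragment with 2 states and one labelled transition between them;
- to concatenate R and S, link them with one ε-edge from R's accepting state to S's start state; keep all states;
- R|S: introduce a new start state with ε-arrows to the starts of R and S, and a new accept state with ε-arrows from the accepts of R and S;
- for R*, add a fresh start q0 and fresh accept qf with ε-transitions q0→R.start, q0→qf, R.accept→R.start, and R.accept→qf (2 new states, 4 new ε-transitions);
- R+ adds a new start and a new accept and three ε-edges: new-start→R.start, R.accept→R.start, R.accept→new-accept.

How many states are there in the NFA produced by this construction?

16

Recursing over subexpressions:
Each of the 5 symbol leaves contributes a 2-state fragment.
  aca → 6 states
  (aca)+ → 8 states
  (aca)+a → 10 states
  ((aca)+a)* → 12 states
  b|((aca)+a)* → 16 states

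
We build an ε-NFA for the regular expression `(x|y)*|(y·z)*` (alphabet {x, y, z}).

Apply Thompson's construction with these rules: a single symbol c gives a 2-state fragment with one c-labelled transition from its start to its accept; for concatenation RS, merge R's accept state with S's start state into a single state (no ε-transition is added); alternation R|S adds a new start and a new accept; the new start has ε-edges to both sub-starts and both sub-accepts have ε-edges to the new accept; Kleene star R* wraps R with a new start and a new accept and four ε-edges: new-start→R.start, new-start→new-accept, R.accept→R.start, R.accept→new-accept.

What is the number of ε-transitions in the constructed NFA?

16

By structural recursion:
Each of the 4 symbol leaves contributes 0 ε-transitions.
  x|y : 4 ε-transitions
  (x|y)* : 8 ε-transitions
  y·z : 0 ε-transitions
  (y·z)* : 4 ε-transitions
  (x|y)*|(y·z)* : 16 ε-transitions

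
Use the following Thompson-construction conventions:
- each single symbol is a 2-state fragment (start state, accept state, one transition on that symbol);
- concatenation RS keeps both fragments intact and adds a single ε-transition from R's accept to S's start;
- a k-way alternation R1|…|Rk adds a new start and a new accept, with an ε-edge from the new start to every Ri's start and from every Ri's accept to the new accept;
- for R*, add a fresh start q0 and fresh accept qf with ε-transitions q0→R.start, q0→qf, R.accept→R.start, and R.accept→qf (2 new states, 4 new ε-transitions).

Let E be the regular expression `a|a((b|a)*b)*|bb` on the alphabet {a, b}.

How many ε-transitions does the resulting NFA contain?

21

Building bottom-up:
Each of the 7 symbol leaves contributes 0 ε-transitions.
  b|a — 4 ε-transitions
  (b|a)* — 8 ε-transitions
  (b|a)*b — 9 ε-transitions
  ((b|a)*b)* — 13 ε-transitions
  a((b|a)*b)* — 14 ε-transitions
  bb — 1 ε-transition
  a|a((b|a)*b)*|bb — 21 ε-transitions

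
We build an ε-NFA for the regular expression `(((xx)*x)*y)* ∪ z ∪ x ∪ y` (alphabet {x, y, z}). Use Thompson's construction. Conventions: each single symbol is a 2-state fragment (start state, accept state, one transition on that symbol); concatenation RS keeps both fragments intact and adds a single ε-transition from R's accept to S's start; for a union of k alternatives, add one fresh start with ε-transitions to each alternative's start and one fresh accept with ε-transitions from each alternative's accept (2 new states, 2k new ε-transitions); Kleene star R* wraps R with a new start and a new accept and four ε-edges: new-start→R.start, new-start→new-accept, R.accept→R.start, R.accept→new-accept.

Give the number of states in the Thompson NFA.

By structural recursion:
Each of the 7 symbol leaves contributes a 2-state fragment.
  xx : 4 states
  (xx)* : 6 states
  (xx)*x : 8 states
  ((xx)*x)* : 10 states
  ((xx)*x)*y : 12 states
  (((xx)*x)*y)* : 14 states
  (((xx)*x)*y)* ∪ z ∪ x ∪ y : 22 states

22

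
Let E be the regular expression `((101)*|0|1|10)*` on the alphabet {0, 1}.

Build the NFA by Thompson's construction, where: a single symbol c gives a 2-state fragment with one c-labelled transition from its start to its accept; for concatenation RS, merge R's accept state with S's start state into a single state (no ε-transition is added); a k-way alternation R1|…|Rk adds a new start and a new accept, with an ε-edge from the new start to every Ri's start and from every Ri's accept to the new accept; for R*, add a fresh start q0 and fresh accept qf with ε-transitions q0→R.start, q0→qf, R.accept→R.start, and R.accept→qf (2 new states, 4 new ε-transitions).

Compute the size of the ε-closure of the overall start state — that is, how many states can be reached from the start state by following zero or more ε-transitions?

Work bottom-up. For each fragment F, track |ε-closure(F.start)| and whether F's accept lies in that closure (i.e. whether F accepts ε). A single-symbol fragment has closure size 1 and does not accept ε.
  101 — same as the first factor's closure: |ε-closure| = 1
  (101)* — |ε-closure| = 1 (new start) + 1 (body) + 1 (new accept) = 3
  10 — same as the first factor's closure: |ε-closure| = 1
  (101)*|0|1|10 — |ε-closure| = 1 (new start) + (3 + 1 + 1 + 1) + 1 (new accept, since some branch ε-reaches its own accept) = 8
  ((101)*|0|1|10)* — |ε-closure| = 1 (new start) + 8 (body) + 1 (new accept) = 10

10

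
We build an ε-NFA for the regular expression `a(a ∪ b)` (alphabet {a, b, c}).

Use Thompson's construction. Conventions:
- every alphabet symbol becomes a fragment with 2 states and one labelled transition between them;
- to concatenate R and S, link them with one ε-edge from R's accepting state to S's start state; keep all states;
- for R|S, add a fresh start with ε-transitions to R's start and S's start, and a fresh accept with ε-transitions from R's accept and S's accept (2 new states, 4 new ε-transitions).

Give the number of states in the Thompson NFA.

Building bottom-up:
Each of the 3 symbol leaves contributes a 2-state fragment.
  a ∪ b : 6 states
  a(a ∪ b) : 8 states

8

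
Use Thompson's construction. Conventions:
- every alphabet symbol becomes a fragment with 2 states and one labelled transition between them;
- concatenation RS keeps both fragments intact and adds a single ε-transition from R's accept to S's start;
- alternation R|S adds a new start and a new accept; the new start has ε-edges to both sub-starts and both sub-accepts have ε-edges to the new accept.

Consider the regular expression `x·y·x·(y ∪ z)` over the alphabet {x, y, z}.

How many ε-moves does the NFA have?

Per subexpression:
Each of the 5 symbol leaves contributes 0 ε-transitions.
  y ∪ z — 4 ε-transitions
  x·y·x·(y ∪ z) — 7 ε-transitions

7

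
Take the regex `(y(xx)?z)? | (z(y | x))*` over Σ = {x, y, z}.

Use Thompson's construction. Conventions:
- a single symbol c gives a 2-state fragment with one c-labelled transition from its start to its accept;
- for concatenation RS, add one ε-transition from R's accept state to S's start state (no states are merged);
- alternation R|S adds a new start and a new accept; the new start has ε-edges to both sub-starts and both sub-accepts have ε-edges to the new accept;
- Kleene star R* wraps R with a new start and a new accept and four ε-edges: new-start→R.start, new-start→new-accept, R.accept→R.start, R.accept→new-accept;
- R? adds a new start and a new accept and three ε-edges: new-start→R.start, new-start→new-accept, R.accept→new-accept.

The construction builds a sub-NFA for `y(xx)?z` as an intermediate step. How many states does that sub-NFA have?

10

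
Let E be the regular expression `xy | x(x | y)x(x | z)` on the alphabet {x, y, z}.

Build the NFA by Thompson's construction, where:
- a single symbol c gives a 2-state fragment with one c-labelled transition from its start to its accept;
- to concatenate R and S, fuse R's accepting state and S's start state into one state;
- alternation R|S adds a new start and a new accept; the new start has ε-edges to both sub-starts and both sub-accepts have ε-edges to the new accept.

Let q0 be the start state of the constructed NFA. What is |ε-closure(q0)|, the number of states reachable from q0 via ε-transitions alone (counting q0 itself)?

Let C(F) = |ε-closure(F.start)| within fragment F, and note whether F accepts ε. Symbol fragments have C = 1 and do not accept ε. Then:
  xy → |closure| equals the left operand's closure size = 1 (its accept is not ε-reachable, so the closure stops there)
  x | y → |closure| = 1 + 1 + 1 = 3 (the new accept is not ε-reachable since no branch accepts ε)
  x | z → |closure| = 1 + 1 + 1 = 3 (the new accept is not ε-reachable since no branch accepts ε)
  x(x | y)x(x | z) → |closure| equals the left operand's closure size = 1 (its accept is not ε-reachable, so the closure stops there)
  xy | x(x | y)x(x | z) → new start ε-reaches every alternative's start; none of them accept ε, so the new accept is not reached: |closure| = 1 + 1 + 1 = 3

3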